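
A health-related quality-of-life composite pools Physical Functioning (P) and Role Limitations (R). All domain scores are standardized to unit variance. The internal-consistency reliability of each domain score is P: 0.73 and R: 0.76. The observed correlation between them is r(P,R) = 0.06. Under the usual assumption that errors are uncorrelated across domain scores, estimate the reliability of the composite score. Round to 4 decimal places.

0.7594

Var(P+R) = 2 + 2·[0.06] = 2 + 0.12 = 2.12.
Under uncorrelated errors the observed covariances equal the true-score covariances, so only the own-variance terms attenuate.
True-score variance = [0.73 + 0.76] + 0.12 = 1.49 + 0.12 = 1.61.
Reliability = 1.61 / 2.12 = 0.7594.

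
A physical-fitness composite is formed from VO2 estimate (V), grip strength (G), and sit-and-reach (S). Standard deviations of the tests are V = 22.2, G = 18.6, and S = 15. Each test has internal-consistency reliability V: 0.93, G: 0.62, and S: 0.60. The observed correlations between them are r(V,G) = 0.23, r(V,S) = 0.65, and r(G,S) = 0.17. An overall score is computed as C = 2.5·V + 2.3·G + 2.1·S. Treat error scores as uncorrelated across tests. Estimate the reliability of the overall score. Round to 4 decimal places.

0.8655

Var(C) = 2.5²·22.2² + 2.3²·18.6² + 2.1²·15² + 2·[5.75·22.2·18.6·0.23 + 5.25·22.2·15·0.65 + 4.83·18.6·15·0.17] = 5902.63 + 3823.07 = 9725.7.
Because errors are independent across components, Cov(Tᵢ,Tⱼ) = Cov(Xᵢ,Xⱼ); the off-diagonal part of the true-score variance is the same as above.
True-score variance = [2.5²·22.2²·0.93 + 2.3²·18.6²·0.62 + 2.1²·15²·0.60] + 3823.07 = 4594.66 + 3823.07 = 8417.73.
Reliability = 8417.73 / 9725.7 = 0.8655.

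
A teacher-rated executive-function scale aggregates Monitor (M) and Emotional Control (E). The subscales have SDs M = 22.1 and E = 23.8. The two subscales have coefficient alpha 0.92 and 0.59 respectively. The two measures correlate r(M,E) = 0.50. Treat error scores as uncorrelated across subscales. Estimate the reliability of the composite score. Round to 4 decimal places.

0.8284

Var(M+E) = 22.1² + 23.8² + 2·[22.1·23.8·0.50] = 1054.85 + 525.98 = 1580.83.
Under uncorrelated errors the observed covariances equal the true-score covariances, so only the own-variance terms attenuate.
True-score variance = [22.1²·0.92 + 23.8²·0.59] + 525.98 = 783.537 + 525.98 = 1309.52.
Reliability = 1309.52 / 1580.83 = 0.8284.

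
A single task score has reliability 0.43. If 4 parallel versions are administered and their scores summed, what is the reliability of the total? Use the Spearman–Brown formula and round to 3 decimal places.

ρ_k = kρ / (1 + (k−1)ρ) = 4·0.43 / (1 + 3·0.43) = 1.720 / 2.290 = 0.751.

0.751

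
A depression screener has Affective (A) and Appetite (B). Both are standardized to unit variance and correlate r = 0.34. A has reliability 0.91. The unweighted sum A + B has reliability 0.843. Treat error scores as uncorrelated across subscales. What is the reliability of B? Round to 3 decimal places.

0.669

Var(A+B) = 2 + 2·0.34 = 2.680.
True-score variance = ρ_A + ρ_B + 2·0.34, so 0.843 = (0.91 + ρ_B + 0.68) / 2.680.
ρ_B = 0.843·2.680 − 0.91 − 0.68 = 0.669.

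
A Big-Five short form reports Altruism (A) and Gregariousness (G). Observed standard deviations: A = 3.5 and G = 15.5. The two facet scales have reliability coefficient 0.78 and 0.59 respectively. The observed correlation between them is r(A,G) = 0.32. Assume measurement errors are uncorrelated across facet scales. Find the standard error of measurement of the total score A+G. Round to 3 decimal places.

10.060

Var(total) = 252.5 + 34.72 = 287.22.
True-score variance = 151.303 + 34.72 = 186.023, so reliability = 0.6477.
Error variance = 287.22 − 186.023 = 101.198; SEM = √101.198 = 10.060.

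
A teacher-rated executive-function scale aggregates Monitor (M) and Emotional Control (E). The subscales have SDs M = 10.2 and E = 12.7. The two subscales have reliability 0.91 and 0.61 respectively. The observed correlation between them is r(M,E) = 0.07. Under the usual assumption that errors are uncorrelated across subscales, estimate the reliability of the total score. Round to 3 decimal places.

Var(M+E) = 10.2² + 12.7² + 2·[10.2·12.7·0.07] = 265.33 + 18.1356 = 283.466.
Under uncorrelated errors the observed covariances equal the true-score covariances, so only the own-variance terms attenuate.
True-score variance = [10.2²·0.91 + 12.7²·0.61] + 18.1356 = 193.063 + 18.1356 = 211.199.
Reliability = 211.199 / 283.466 = 0.745.

0.745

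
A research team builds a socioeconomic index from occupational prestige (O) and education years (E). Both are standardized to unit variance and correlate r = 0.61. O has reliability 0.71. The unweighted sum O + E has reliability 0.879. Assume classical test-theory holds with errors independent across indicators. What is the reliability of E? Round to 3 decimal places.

Var(O+E) = 2 + 2·0.61 = 3.220.
True-score variance = ρ_O + ρ_E + 2·0.61, so 0.879 = (0.71 + ρ_E + 1.22) / 3.220.
ρ_E = 0.879·3.220 − 0.71 − 1.22 = 0.900.

0.900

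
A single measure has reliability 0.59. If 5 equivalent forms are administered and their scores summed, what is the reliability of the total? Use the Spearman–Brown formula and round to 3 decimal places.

0.878

ρ_k = kρ / (1 + (k−1)ρ) = 5·0.59 / (1 + 4·0.59) = 2.950 / 3.360 = 0.878.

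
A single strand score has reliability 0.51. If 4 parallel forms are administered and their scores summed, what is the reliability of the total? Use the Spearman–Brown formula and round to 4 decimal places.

0.8063

ρ_k = kρ / (1 + (k−1)ρ) = 4·0.51 / (1 + 3·0.51) = 2.040 / 2.530 = 0.8063.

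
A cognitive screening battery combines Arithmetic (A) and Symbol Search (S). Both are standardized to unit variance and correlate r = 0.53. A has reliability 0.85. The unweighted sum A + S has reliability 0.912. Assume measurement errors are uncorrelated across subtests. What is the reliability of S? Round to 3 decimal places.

Var(A+S) = 2 + 2·0.53 = 3.060.
True-score variance = ρ_A + ρ_S + 2·0.53, so 0.912 = (0.85 + ρ_S + 1.06) / 3.060.
ρ_S = 0.912·3.060 − 0.85 − 1.06 = 0.881.

0.881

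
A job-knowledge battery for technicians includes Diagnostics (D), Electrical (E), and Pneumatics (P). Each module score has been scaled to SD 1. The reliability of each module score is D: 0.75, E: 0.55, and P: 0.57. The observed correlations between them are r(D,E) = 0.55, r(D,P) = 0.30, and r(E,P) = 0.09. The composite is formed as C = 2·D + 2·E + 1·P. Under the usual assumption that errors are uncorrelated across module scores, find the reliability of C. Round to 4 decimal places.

Var(C) = 2² + 2² + 1 + 2·[4·0.55 + 2·0.30 + 2·0.09] = 9 + 5.96 = 14.96.
Because errors are independent across components, Cov(Tᵢ,Tⱼ) = Cov(Xᵢ,Xⱼ); the off-diagonal part of the true-score variance is the same as above.
True-score variance = [2²·0.75 + 2²·0.55 + 0.57] + 5.96 = 5.77 + 5.96 = 11.73.
Reliability = 11.73 / 14.96 = 0.7841.

0.7841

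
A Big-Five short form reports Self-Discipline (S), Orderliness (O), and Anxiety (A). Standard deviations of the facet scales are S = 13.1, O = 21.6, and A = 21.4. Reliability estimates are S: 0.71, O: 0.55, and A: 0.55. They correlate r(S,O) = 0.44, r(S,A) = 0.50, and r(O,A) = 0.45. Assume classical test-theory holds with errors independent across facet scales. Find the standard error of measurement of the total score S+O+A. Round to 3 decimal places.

21.582

Var(total) = 1096.13 + 945.361 = 2041.49.
True-score variance = 630.329 + 945.361 = 1575.69, so reliability = 0.7718.
Error variance = 2041.49 − 1575.69 = 465.801; SEM = √465.801 = 21.582.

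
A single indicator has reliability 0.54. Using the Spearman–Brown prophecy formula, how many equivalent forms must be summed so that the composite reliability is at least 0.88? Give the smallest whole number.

7

k ≥ ρ*(1−ρ₁)/(ρ₁(1−ρ*)) = 0.88·0.46 / (0.54·0.12) = 6.247.
Smallest integer k = 7.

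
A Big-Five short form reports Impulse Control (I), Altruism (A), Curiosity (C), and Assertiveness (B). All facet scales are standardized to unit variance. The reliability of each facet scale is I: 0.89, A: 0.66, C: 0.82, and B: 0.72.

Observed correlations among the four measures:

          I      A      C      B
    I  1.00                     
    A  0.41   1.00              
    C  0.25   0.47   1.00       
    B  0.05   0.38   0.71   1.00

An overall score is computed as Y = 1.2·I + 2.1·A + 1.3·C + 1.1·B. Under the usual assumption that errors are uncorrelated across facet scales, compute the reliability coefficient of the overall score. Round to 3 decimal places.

0.873

Var(Y) = 1.2² + 2.1² + 1.3² + 1.1² + 2·[2.52·0.41 + 1.56·0.25 + 1.32·0.05 + 2.73·0.47 + 2.31·0.38 + 1.43·0.71] = 8.75 + 9.3308 = 18.0808.
Because errors are independent across components, Cov(Tᵢ,Tⱼ) = Cov(Xᵢ,Xⱼ); the off-diagonal part of the true-score variance is the same as above.
True-score variance = [1.2²·0.89 + 2.1²·0.66 + 1.3²·0.82 + 1.1²·0.72] + 9.3308 = 6.4492 + 9.3308 = 15.78.
Reliability = 15.78 / 18.0808 = 0.873.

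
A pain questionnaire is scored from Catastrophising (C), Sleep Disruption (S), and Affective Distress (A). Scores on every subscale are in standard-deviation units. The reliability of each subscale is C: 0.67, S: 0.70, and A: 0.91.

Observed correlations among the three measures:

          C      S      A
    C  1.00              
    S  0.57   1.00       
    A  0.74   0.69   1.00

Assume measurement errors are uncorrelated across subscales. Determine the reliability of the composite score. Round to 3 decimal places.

Var(C+S+A) = 3 + 2·[0.57 + 0.74 + 0.69] = 3 + 4 = 7.
With uncorrelated errors the cross-covariances are all true-score covariance, so they carry over unchanged; only the diagonal terms shrink to ρᵢσᵢ².
True-score variance = [0.67 + 0.70 + 0.91] + 4 = 2.28 + 4 = 6.28.
Reliability = 6.28 / 7 = 0.897.

0.897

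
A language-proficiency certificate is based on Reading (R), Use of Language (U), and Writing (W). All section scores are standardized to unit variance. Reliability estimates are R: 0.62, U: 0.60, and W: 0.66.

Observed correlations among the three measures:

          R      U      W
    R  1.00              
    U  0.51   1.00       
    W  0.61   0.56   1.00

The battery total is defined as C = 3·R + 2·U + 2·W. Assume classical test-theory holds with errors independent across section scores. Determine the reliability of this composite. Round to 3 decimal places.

Var(C) = 3² + 2² + 2² + 2·[6·0.51 + 6·0.61 + 4·0.56] = 17 + 17.92 = 34.92.
With uncorrelated errors the cross-covariances are all true-score covariance, so they carry over unchanged; only the diagonal terms shrink to ρᵢσᵢ².
True-score variance = [3²·0.62 + 2²·0.60 + 2²·0.66] + 17.92 = 10.62 + 17.92 = 28.54.
Reliability = 28.54 / 34.92 = 0.817.

0.817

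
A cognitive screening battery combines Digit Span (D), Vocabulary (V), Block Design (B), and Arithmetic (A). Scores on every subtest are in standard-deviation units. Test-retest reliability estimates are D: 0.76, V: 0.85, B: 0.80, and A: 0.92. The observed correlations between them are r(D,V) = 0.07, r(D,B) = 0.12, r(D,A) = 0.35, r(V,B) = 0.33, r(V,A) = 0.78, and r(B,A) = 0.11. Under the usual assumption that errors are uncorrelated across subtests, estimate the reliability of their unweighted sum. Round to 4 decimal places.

Var(D+V+B+A) = 4 + 2·[0.07 + 0.12 + 0.35 + 0.33 + 0.78 + 0.11] = 4 + 3.52 = 7.52.
Under uncorrelated errors the observed covariances equal the true-score covariances, so only the own-variance terms attenuate.
True-score variance = [0.76 + 0.85 + 0.80 + 0.92] + 3.52 = 3.33 + 3.52 = 6.85.
Reliability = 6.85 / 7.52 = 0.9109.

0.9109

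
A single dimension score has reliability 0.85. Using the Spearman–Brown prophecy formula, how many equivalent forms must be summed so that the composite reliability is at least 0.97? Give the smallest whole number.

k ≥ ρ*(1−ρ₁)/(ρ₁(1−ρ*)) = 0.97·0.15 / (0.85·0.03) = 5.706.
Smallest integer k = 6.

6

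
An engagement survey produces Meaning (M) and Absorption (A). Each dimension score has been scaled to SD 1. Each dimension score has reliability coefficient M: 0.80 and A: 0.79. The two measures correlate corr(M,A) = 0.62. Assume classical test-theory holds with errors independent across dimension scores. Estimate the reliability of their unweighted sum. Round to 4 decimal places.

Var(M+A) = 2 + 2·[0.62] = 2 + 1.24 = 3.24.
With uncorrelated errors the cross-covariances are all true-score covariance, so they carry over unchanged; only the diagonal terms shrink to ρᵢσᵢ².
True-score variance = [0.80 + 0.79] + 1.24 = 1.59 + 1.24 = 2.83.
Reliability = 2.83 / 3.24 = 0.8735.

0.8735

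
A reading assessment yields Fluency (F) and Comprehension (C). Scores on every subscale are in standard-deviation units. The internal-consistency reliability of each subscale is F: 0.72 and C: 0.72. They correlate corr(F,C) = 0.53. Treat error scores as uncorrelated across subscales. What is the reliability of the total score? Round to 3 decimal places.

0.817

Var(F+C) = 2 + 2·[0.53] = 2 + 1.06 = 3.06.
Because errors are independent across components, Cov(Tᵢ,Tⱼ) = Cov(Xᵢ,Xⱼ); the off-diagonal part of the true-score variance is the same as above.
True-score variance = [0.72 + 0.72] + 1.06 = 1.44 + 1.06 = 2.5.
Reliability = 2.5 / 3.06 = 0.817.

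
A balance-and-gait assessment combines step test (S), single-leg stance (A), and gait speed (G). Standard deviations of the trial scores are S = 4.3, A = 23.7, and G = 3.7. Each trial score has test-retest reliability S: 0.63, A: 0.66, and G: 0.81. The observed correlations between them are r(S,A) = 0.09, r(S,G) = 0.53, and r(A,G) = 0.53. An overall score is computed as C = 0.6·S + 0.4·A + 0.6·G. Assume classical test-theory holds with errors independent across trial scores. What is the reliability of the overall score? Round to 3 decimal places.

Var(C) = 0.6²·4.3² + 0.4²·23.7² + 0.6²·3.7² + 2·[0.24·4.3·23.7·0.09 + 0.36·4.3·3.7·0.53 + 0.24·23.7·3.7·0.53] = 101.455 + 32.7821 = 134.237.
Under uncorrelated errors the observed covariances equal the true-score covariances, so only the own-variance terms attenuate.
True-score variance = [0.6²·4.3²·0.63 + 0.4²·23.7²·0.66 + 0.6²·3.7²·0.81] + 32.7821 = 67.5 + 32.7821 = 100.282.
Reliability = 100.282 / 134.237 = 0.747.

0.747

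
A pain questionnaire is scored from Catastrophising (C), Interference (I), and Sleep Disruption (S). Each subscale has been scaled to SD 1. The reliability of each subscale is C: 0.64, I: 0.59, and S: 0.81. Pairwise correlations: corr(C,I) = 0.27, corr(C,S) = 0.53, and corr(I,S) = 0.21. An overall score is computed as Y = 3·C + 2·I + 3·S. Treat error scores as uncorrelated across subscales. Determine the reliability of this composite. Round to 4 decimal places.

0.8233

Var(Y) = 3² + 2² + 3² + 2·[6·0.27 + 9·0.53 + 6·0.21] = 22 + 15.3 = 37.3.
With uncorrelated errors the cross-covariances are all true-score covariance, so they carry over unchanged; only the diagonal terms shrink to ρᵢσᵢ².
True-score variance = [3²·0.64 + 2²·0.59 + 3²·0.81] + 15.3 = 15.41 + 15.3 = 30.71.
Reliability = 30.71 / 37.3 = 0.8233.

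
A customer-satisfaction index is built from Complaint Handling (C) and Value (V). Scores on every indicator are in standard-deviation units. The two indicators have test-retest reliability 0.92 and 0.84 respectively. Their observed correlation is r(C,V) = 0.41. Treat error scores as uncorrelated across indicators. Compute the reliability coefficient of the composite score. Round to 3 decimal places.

0.915

Var(C+V) = 2 + 2·[0.41] = 2 + 0.82 = 2.82.
Under uncorrelated errors the observed covariances equal the true-score covariances, so only the own-variance terms attenuate.
True-score variance = [0.92 + 0.84] + 0.82 = 1.76 + 0.82 = 2.58.
Reliability = 2.58 / 2.82 = 0.915.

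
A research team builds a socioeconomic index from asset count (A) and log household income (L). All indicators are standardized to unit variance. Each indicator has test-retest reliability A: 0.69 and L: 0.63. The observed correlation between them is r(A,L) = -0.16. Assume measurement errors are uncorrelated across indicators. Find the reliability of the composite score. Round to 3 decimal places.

Var(A+L) = 2 + 2·[(-0.16)] = 2 − 0.32 = 1.68.
Because errors are independent across components, Cov(Tᵢ,Tⱼ) = Cov(Xᵢ,Xⱼ); the off-diagonal part of the true-score variance is the same as above.
True-score variance = [0.69 + 0.63] − 0.32 = 1.32 − 0.32 = 1.
Reliability = 1 / 1.68 = 0.595.

0.595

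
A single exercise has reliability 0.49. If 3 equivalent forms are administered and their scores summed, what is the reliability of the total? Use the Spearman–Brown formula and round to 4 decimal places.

0.7424

ρ_k = kρ / (1 + (k−1)ρ) = 3·0.49 / (1 + 2·0.49) = 1.470 / 1.980 = 0.7424.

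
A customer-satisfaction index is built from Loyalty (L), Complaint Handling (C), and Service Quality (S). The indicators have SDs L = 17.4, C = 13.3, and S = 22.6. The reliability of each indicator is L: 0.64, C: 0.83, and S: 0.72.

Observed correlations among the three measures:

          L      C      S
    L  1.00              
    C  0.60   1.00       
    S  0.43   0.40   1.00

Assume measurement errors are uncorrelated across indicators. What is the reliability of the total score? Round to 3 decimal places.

0.847

Var(L+C+S) = 17.4² + 13.3² + 22.6² + 2·[17.4·13.3·0.60 + 17.4·22.6·0.43 + 13.3·22.6·0.40] = 990.41 + 856.354 = 1846.76.
Under uncorrelated errors the observed covariances equal the true-score covariances, so only the own-variance terms attenuate.
True-score variance = [17.4²·0.64 + 13.3²·0.83 + 22.6²·0.72] + 856.354 = 708.332 + 856.354 = 1564.69.
Reliability = 1564.69 / 1846.76 = 0.847.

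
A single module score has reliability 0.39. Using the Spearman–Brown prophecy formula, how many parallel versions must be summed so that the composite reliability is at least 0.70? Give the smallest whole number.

4

k ≥ ρ*(1−ρ₁)/(ρ₁(1−ρ*)) = 0.70·0.61 / (0.39·0.30) = 3.650.
Smallest integer k = 4.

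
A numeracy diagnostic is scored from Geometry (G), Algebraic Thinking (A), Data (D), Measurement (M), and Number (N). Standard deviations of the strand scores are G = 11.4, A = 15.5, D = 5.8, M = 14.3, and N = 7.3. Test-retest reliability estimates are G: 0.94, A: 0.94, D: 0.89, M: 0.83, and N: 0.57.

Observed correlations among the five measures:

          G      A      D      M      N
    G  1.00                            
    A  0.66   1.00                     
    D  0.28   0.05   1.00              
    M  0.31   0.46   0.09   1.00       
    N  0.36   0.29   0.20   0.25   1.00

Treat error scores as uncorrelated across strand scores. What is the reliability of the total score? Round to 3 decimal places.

0.943

Var(G+A+D+M+N) = 11.4² + 15.5² + 5.8² + 14.3² + 7.3² + 2·[11.4·15.5·0.66 + 11.4·5.8·0.28 + 11.4·14.3·0.31 + 11.4·7.3·0.36 + 15.5·5.8·0.05 + 15.5·14.3·0.46 + 15.5·7.3·0.29 + 5.8·14.3·0.09 + 5.8·7.3·0.20 + 14.3·7.3·0.25] = 661.63 + 793.857 = 1455.49.
Under uncorrelated errors the observed covariances equal the true-score covariances, so only the own-variance terms attenuate.
True-score variance = [11.4²·0.94 + 15.5²·0.94 + 5.8²·0.89 + 14.3²·0.83 + 7.3²·0.57] + 793.857 = 578.039 + 793.857 = 1371.9.
Reliability = 1371.9 / 1455.49 = 0.943.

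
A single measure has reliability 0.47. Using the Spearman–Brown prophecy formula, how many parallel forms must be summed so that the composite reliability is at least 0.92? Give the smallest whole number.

k ≥ ρ*(1−ρ₁)/(ρ₁(1−ρ*)) = 0.92·0.53 / (0.47·0.08) = 12.968.
Smallest integer k = 13.

13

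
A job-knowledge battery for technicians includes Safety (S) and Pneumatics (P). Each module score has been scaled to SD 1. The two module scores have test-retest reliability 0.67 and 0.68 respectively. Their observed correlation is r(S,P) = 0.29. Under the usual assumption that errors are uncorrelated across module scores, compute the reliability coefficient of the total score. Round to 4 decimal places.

0.7481

Var(S+P) = 2 + 2·[0.29] = 2 + 0.58 = 2.58.
With uncorrelated errors the cross-covariances are all true-score covariance, so they carry over unchanged; only the diagonal terms shrink to ρᵢσᵢ².
True-score variance = [0.67 + 0.68] + 0.58 = 1.35 + 0.58 = 1.93.
Reliability = 1.93 / 2.58 = 0.7481.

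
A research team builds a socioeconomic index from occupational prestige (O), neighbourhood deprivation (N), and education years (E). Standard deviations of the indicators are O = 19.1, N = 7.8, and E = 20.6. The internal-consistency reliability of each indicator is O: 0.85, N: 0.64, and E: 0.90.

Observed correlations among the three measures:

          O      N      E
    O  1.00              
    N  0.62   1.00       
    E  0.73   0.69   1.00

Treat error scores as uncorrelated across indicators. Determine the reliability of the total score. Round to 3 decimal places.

Var(O+N+E) = 19.1² + 7.8² + 20.6² + 2·[19.1·7.8·0.62 + 19.1·20.6·0.73 + 7.8·20.6·0.69] = 850.01 + 980.925 = 1830.94.
With uncorrelated errors the cross-covariances are all true-score covariance, so they carry over unchanged; only the diagonal terms shrink to ρᵢσᵢ².
True-score variance = [19.1²·0.85 + 7.8²·0.64 + 20.6²·0.90] + 980.925 = 730.95 + 980.925 = 1711.88.
Reliability = 1711.88 / 1830.94 = 0.935.

0.935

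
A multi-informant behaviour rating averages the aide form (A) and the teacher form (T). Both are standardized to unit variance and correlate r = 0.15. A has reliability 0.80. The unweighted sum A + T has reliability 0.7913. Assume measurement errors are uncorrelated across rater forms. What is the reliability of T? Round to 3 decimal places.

0.720

Var(A+T) = 2 + 2·0.15 = 2.300.
True-score variance = ρ_A + ρ_T + 2·0.15, so 0.7913 = (0.80 + ρ_T + 0.30) / 2.300.
ρ_T = 0.7913·2.300 − 0.80 − 0.30 = 0.720.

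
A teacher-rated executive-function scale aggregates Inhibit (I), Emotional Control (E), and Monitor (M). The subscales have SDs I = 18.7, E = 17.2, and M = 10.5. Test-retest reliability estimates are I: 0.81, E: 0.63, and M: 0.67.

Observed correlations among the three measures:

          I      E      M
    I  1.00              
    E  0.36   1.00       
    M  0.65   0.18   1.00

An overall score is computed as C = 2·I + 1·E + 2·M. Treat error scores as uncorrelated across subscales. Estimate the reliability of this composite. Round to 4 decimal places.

0.8611

Var(C) = 2²·18.7² + 17.2² + 2²·10.5² + 2·[2·18.7·17.2·0.36 + 4·18.7·10.5·0.65 + 2·17.2·10.5·0.18] = 2135.6 + 1614.21 = 3749.81.
Because errors are independent across components, Cov(Tᵢ,Tⱼ) = Cov(Xᵢ,Xⱼ); the off-diagonal part of the true-score variance is the same as above.
True-score variance = [2²·18.7²·0.81 + 17.2²·0.63 + 2²·10.5²·0.67] + 1614.21 = 1614.84 + 1614.21 = 3229.06.
Reliability = 3229.06 / 3749.81 = 0.8611.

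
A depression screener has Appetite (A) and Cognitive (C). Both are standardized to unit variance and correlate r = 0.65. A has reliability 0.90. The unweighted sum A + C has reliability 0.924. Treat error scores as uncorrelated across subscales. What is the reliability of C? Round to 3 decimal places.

Var(A+C) = 2 + 2·0.65 = 3.300.
True-score variance = ρ_A + ρ_C + 2·0.65, so 0.924 = (0.90 + ρ_C + 1.30) / 3.300.
ρ_C = 0.924·3.300 − 0.90 − 1.30 = 0.849.

0.849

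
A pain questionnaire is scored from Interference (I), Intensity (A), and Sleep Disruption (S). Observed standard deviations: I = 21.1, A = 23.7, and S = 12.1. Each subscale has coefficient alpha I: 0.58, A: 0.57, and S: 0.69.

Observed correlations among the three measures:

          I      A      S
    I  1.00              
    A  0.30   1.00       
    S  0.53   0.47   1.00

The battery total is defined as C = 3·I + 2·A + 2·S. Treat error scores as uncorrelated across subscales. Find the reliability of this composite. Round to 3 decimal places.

Var(C) = 3²·21.1² + 2²·23.7² + 2²·12.1² + 2·[6·21.1·23.7·0.30 + 6·21.1·12.1·0.53 + 4·23.7·12.1·0.47] = 6839.29 + 4502.28 = 11341.6.
Because errors are independent across components, Cov(Tᵢ,Tⱼ) = Cov(Xᵢ,Xⱼ); the off-diagonal part of the true-score variance is the same as above.
True-score variance = [3²·21.1²·0.58 + 2²·23.7²·0.57 + 2²·12.1²·0.69] + 4502.28 = 4008.74 + 4502.28 = 8511.02.
Reliability = 8511.02 / 11341.6 = 0.750.

0.750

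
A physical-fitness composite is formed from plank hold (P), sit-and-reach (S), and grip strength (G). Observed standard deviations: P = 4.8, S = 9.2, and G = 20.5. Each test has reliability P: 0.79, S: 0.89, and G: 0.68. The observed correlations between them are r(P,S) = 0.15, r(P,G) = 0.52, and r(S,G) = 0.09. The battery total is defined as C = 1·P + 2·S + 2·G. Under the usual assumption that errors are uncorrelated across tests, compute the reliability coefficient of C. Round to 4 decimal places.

0.7593

Var(C) = 4.8² + 2²·9.2² + 2²·20.5² + 2·[2·4.8·9.2·0.15 + 2·4.8·20.5·0.52 + 4·9.2·20.5·0.09] = 2042.6 + 366.96 = 2409.56.
Under uncorrelated errors the observed covariances equal the true-score covariances, so only the own-variance terms attenuate.
True-score variance = [4.8²·0.79 + 2²·9.2²·0.89 + 2²·20.5²·0.68] + 366.96 = 1462.6 + 366.96 = 1829.56.
Reliability = 1829.56 / 2409.56 = 0.7593.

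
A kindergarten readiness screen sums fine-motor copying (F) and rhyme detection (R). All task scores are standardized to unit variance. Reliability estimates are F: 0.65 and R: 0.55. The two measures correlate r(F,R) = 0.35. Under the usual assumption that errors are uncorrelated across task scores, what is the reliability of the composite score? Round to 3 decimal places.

0.704

Var(F+R) = 2 + 2·[0.35] = 2 + 0.7 = 2.7.
With uncorrelated errors the cross-covariances are all true-score covariance, so they carry over unchanged; only the diagonal terms shrink to ρᵢσᵢ².
True-score variance = [0.65 + 0.55] + 0.7 = 1.2 + 0.7 = 1.9.
Reliability = 1.9 / 2.7 = 0.704.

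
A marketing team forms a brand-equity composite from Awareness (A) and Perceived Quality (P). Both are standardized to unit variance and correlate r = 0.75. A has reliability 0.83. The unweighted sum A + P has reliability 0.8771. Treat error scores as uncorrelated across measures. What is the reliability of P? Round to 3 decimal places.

Var(A+P) = 2 + 2·0.75 = 3.500.
True-score variance = ρ_A + ρ_P + 2·0.75, so 0.8771 = (0.83 + ρ_P + 1.50) / 3.500.
ρ_P = 0.8771·3.500 − 0.83 − 1.50 = 0.740.

0.740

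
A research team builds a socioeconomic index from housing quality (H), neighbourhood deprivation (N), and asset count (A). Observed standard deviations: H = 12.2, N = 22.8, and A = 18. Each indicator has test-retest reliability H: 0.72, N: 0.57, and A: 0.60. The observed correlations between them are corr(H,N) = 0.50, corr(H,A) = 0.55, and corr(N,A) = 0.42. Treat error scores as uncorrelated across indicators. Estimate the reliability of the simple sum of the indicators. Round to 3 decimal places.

0.787

Var(H+N+A) = 12.2² + 22.8² + 18² + 2·[12.2·22.8·0.50 + 12.2·18·0.55 + 22.8·18·0.42] = 992.68 + 864.456 = 1857.14.
Because errors are independent across components, Cov(Tᵢ,Tⱼ) = Cov(Xᵢ,Xⱼ); the off-diagonal part of the true-score variance is the same as above.
True-score variance = [12.2²·0.72 + 22.8²·0.57 + 18²·0.60] + 864.456 = 597.874 + 864.456 = 1462.33.
Reliability = 1462.33 / 1857.14 = 0.787.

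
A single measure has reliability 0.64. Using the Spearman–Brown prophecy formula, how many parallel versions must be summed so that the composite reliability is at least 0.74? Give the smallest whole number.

k ≥ ρ*(1−ρ₁)/(ρ₁(1−ρ*)) = 0.74·0.36 / (0.64·0.26) = 1.601.
Smallest integer k = 2.

2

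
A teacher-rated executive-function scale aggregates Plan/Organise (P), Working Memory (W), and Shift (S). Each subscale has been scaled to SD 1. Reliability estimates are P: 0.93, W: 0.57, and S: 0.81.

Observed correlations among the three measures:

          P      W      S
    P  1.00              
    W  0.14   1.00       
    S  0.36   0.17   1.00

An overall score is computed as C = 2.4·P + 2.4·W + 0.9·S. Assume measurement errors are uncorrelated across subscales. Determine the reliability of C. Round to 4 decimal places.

Var(C) = 2.4² + 2.4² + 0.9² + 2·[5.76·0.14 + 2.16·0.36 + 2.16·0.17] = 12.33 + 3.9024 = 16.2324.
Under uncorrelated errors the observed covariances equal the true-score covariances, so only the own-variance terms attenuate.
True-score variance = [2.4²·0.93 + 2.4²·0.57 + 0.9²·0.81] + 3.9024 = 9.2961 + 3.9024 = 13.1985.
Reliability = 13.1985 / 16.2324 = 0.8131.

0.8131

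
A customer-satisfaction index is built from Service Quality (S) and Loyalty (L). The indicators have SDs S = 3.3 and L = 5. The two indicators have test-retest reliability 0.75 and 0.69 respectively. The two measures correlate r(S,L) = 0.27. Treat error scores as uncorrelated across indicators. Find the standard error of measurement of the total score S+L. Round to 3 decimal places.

Var(total) = 35.89 + 8.91 = 44.8.
True-score variance = 25.4175 + 8.91 = 34.3275, so reliability = 0.7662.
Error variance = 44.8 − 34.3275 = 10.4725; SEM = √10.4725 = 3.236.

3.236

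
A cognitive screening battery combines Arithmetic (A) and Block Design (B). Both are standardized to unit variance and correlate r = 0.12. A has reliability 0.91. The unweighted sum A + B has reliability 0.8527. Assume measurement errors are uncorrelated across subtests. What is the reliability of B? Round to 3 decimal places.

Var(A+B) = 2 + 2·0.12 = 2.240.
True-score variance = ρ_A + ρ_B + 2·0.12, so 0.8527 = (0.91 + ρ_B + 0.24) / 2.240.
ρ_B = 0.8527·2.240 − 0.91 − 0.24 = 0.760.

0.760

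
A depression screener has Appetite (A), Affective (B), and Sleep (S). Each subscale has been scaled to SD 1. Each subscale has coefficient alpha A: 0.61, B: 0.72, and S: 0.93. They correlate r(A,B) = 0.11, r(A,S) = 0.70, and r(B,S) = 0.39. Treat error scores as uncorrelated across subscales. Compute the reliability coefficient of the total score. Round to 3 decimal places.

Var(A+B+S) = 3 + 2·[0.11 + 0.70 + 0.39] = 3 + 2.4 = 5.4.
Under uncorrelated errors the observed covariances equal the true-score covariances, so only the own-variance terms attenuate.
True-score variance = [0.61 + 0.72 + 0.93] + 2.4 = 2.26 + 2.4 = 4.66.
Reliability = 4.66 / 5.4 = 0.863.

0.863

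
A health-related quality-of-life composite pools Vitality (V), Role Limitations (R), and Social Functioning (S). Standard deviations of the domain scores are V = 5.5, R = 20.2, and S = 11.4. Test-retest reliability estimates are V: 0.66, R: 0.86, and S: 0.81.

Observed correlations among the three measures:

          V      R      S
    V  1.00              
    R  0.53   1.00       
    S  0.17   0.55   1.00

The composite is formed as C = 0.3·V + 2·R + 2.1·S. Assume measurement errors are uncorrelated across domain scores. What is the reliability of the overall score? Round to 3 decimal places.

Var(C) = 0.3²·5.5² + 2²·20.2² + 2.1²·11.4² + 2·[0.6·5.5·20.2·0.53 + 0.63·5.5·11.4·0.17 + 4.2·20.2·11.4·0.55] = 2208.01 + 1147.98 = 3355.99.
With uncorrelated errors the cross-covariances are all true-score covariance, so they carry over unchanged; only the diagonal terms shrink to ρᵢσᵢ².
True-score variance = [0.3²·5.5²·0.66 + 2²·20.2²·0.86 + 2.1²·11.4²·0.81] + 1147.98 = 1869.68 + 1147.98 = 3017.67.
Reliability = 3017.67 / 3355.99 = 0.899.

0.899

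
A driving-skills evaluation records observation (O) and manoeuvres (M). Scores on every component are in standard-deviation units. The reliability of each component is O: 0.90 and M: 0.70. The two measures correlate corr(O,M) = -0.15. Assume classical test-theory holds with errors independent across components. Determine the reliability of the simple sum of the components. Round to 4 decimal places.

Var(O+M) = 2 + 2·[(-0.15)] = 2 − 0.3 = 1.7.
With uncorrelated errors the cross-covariances are all true-score covariance, so they carry over unchanged; only the diagonal terms shrink to ρᵢσᵢ².
True-score variance = [0.90 + 0.70] − 0.3 = 1.6 − 0.3 = 1.3.
Reliability = 1.3 / 1.7 = 0.7647.

0.7647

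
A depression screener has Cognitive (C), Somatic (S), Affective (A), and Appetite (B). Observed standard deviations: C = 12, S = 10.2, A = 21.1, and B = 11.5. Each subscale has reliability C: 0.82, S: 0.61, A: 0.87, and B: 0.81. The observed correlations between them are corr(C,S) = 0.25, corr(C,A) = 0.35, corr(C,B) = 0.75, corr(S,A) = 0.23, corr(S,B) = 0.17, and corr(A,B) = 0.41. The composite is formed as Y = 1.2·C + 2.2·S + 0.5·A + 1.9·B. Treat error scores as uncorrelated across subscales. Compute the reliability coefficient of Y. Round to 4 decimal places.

Var(Y) = 1.2²·12² + 2.2²·10.2² + 0.5²·21.1² + 1.9²·11.5² + 2·[2.64·12·10.2·0.25 + 0.6·12·21.1·0.35 + 2.28·12·11.5·0.75 + 1.1·10.2·21.1·0.23 + 4.18·10.2·11.5·0.17 + 0.95·21.1·11.5·0.41] = 1299.64 + 1204.5 = 2504.14.
With uncorrelated errors the cross-covariances are all true-score covariance, so they carry over unchanged; only the diagonal terms shrink to ρᵢσᵢ².
True-score variance = [1.2²·12²·0.82 + 2.2²·10.2²·0.61 + 0.5²·21.1²·0.87 + 1.9²·11.5²·0.81] + 1204.5 = 960.748 + 1204.5 = 2165.25.
Reliability = 2165.25 / 2504.14 = 0.8647.

0.8647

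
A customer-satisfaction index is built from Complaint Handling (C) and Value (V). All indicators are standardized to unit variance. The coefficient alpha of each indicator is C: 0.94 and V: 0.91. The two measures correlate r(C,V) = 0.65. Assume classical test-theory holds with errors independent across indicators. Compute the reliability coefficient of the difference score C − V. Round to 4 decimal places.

Var(C−V) = 1 + 1 − 2·0.65 = 2 − 1.3 = 0.7.
Under uncorrelated errors the observed covariances equal the true-score covariances, so only the own-variance terms attenuate.
True-score variance = [0.94 + 0.91] − 1.3 = 1.85 − 1.3 = 0.55.
Reliability = 0.55 / 0.7 = 0.7857.

0.7857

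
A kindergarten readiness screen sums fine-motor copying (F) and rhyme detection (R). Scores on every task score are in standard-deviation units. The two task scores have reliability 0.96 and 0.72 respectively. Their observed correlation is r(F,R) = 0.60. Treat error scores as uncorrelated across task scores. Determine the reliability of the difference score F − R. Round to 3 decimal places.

Var(F−R) = 1 + 1 − 2·0.60 = 2 − 1.2 = 0.8.
With uncorrelated errors the cross-covariances are all true-score covariance, so they carry over unchanged; only the diagonal terms shrink to ρᵢσᵢ².
True-score variance = [0.96 + 0.72] − 1.2 = 1.68 − 1.2 = 0.48.
Reliability = 0.48 / 0.8 = 0.600.

0.600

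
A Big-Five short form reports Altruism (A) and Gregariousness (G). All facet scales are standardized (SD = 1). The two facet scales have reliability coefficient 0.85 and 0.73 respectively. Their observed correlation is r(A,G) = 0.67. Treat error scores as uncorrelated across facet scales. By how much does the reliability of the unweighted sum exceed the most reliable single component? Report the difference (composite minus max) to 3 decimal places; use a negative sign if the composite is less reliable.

0.024

Var(sum) = 2 + 1.34 = 3.34; true-score variance = 1.58 + 1.34 = 2.92; composite reliability = 0.8743.
Max component reliability = 0.8500.
Difference = 0.8743 − 0.8500 = 0.024.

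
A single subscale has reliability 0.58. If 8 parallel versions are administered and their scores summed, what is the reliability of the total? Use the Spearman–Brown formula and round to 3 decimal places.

ρ_k = kρ / (1 + (k−1)ρ) = 8·0.58 / (1 + 7·0.58) = 4.640 / 5.060 = 0.917.

0.917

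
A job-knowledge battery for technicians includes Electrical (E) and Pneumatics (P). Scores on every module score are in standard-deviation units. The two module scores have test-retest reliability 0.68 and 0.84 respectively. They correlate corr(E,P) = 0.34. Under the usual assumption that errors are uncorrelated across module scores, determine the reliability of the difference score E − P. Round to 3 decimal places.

0.636

Var(E−P) = 1 + 1 − 2·0.34 = 2 − 0.68 = 1.32.
Because errors are independent across components, Cov(Tᵢ,Tⱼ) = Cov(Xᵢ,Xⱼ); the off-diagonal part of the true-score variance is the same as above.
True-score variance = [0.68 + 0.84] − 0.68 = 1.52 − 0.68 = 0.84.
Reliability = 0.84 / 1.32 = 0.636.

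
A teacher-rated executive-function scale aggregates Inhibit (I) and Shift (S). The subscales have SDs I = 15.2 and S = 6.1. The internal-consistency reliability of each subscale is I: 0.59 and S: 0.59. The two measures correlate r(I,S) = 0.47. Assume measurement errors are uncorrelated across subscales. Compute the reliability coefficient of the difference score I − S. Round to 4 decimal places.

0.3927

Var(I−S) = 15.2² + 6.1² − 2·15.2·6.1·0.47 = 268.25 − 87.1568 = 181.093.
With uncorrelated errors the cross-covariances are all true-score covariance, so they carry over unchanged; only the diagonal terms shrink to ρᵢσᵢ².
True-score variance = [15.2²·0.59 + 6.1²·0.59] − 87.1568 = 158.267 − 87.1568 = 71.1107.
Reliability = 71.1107 / 181.093 = 0.3927.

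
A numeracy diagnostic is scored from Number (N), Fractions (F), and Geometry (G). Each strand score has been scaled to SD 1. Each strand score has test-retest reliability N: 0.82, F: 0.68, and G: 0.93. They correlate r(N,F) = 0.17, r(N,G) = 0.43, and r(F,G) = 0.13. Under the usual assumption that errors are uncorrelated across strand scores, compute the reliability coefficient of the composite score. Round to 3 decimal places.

0.872

Var(N+F+G) = 3 + 2·[0.17 + 0.43 + 0.13] = 3 + 1.46 = 4.46.
Because errors are independent across components, Cov(Tᵢ,Tⱼ) = Cov(Xᵢ,Xⱼ); the off-diagonal part of the true-score variance is the same as above.
True-score variance = [0.82 + 0.68 + 0.93] + 1.46 = 2.43 + 1.46 = 3.89.
Reliability = 3.89 / 4.46 = 0.872.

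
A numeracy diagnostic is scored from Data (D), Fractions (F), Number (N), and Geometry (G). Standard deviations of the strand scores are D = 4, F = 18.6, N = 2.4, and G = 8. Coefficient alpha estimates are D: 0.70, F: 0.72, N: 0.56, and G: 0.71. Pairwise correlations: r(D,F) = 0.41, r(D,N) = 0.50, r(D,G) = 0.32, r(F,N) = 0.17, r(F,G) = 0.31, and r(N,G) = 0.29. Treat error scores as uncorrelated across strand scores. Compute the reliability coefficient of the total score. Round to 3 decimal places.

Var(D+F+N+G) = 4² + 18.6² + 2.4² + 8² + 2·[4·18.6·0.41 + 4·2.4·0.50 + 4·8·0.32 + 18.6·2.4·0.17 + 18.6·8·0.31 + 2.4·8·0.29] = 431.72 + 209.658 = 641.378.
With uncorrelated errors the cross-covariances are all true-score covariance, so they carry over unchanged; only the diagonal terms shrink to ρᵢσᵢ².
True-score variance = [4²·0.70 + 18.6²·0.72 + 2.4²·0.56 + 8²·0.71] + 209.658 = 308.957 + 209.658 = 518.614.
Reliability = 518.614 / 641.378 = 0.809.

0.809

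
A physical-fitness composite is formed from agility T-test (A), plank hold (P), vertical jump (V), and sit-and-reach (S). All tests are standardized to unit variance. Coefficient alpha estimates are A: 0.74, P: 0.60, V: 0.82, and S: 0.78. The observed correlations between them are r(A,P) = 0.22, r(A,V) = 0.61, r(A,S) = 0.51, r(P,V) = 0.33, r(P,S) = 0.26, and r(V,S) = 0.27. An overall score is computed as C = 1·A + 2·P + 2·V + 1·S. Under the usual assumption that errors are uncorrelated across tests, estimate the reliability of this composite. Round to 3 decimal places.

0.853

Var(C) = 1 + 2² + 2² + 1 + 2·[2·0.22 + 2·0.61 + 0.51 + 4·0.33 + 2·0.26 + 2·0.27] = 10 + 9.1 = 19.1.
Under uncorrelated errors the observed covariances equal the true-score covariances, so only the own-variance terms attenuate.
True-score variance = [0.74 + 2²·0.60 + 2²·0.82 + 0.78] + 9.1 = 7.2 + 9.1 = 16.3.
Reliability = 16.3 / 19.1 = 0.853.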